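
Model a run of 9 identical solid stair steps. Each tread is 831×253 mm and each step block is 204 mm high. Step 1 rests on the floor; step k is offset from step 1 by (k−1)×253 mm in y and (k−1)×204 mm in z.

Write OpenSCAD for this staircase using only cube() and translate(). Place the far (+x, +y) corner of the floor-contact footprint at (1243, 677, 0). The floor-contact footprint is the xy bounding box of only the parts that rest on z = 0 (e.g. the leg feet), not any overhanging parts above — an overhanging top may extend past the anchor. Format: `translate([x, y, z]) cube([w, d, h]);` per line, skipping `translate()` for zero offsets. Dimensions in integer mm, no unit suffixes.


translate([412, 424, 0]) cube([831, 253, 204]);
translate([412, 677, 204]) cube([831, 253, 204]);
translate([412, 930, 408]) cube([831, 253, 204]);
translate([412, 1183, 612]) cube([831, 253, 204]);
translate([412, 1436, 816]) cube([831, 253, 204]);
translate([412, 1689, 1020]) cube([831, 253, 204]);
translate([412, 1942, 1224]) cube([831, 253, 204]);
translate([412, 2195, 1428]) cube([831, 253, 204]);
translate([412, 2448, 1632]) cube([831, 253, 204]);


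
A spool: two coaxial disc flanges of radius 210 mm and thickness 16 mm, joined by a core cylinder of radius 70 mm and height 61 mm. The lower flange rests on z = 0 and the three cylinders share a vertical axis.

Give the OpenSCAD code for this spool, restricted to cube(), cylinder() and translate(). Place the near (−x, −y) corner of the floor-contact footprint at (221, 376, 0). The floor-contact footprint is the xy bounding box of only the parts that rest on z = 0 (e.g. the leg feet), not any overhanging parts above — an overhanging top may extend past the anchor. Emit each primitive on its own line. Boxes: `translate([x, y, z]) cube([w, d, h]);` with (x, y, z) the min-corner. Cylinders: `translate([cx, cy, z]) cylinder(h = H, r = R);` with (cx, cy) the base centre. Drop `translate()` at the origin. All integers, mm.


translate([431, 586, 0]) cylinder(h = 16, r = 210);
translate([431, 586, 16]) cylinder(h = 61, r = 70);
translate([431, 586, 77]) cylinder(h = 16, r = 210);


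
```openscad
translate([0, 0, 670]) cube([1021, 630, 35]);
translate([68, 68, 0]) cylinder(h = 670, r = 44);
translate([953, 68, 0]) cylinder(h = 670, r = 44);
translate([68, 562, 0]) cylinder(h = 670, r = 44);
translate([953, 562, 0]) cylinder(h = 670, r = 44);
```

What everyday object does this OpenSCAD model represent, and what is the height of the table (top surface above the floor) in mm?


A table. The table height is 705 mm.

A 1021×630×35 slab sits at z = 670 on four Ø88 mm round legs — a table. The top surface is at 670 + 35 = 705 mm.


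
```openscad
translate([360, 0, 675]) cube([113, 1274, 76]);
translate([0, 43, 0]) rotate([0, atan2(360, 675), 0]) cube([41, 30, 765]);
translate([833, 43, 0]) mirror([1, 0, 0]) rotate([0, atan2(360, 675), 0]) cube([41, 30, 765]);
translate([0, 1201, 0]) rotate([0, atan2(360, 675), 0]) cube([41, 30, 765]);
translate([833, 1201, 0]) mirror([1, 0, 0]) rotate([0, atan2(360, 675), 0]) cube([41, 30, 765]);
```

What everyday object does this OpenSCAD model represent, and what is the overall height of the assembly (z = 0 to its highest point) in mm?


A sawhorse. The overall height is 751 mm.

A beam across two mirrored pairs of raked legs — a sawhorse. The beam's underside is at z = 675 (matching the legs' vertical rise in atan2(360, 675)) and the beam is 76 mm tall, so its top is at 675 + 76 = 751 mm. The raked legs top out at the beam's underside, so that is the highest point.


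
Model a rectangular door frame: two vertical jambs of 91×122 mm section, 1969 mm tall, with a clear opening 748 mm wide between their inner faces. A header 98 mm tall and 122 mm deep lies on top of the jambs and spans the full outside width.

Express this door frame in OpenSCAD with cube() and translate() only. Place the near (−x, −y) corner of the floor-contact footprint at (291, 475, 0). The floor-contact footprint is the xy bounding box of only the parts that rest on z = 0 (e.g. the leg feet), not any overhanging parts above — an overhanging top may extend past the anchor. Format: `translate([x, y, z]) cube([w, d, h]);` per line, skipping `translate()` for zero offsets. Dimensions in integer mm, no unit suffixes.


translate([291, 475, 0]) cube([91, 122, 1969]);
translate([1130, 475, 0]) cube([91, 122, 1969]);
translate([291, 475, 1969]) cube([930, 122, 98]);


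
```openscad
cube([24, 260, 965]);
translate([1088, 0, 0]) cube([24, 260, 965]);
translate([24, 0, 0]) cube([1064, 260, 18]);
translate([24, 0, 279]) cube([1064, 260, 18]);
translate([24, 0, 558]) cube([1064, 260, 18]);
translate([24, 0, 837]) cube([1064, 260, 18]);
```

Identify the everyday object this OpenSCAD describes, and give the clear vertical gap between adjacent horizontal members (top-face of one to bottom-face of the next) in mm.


A bookshelf. The clear shelf gap is 261 mm.

Two tall side panels with 4 horizontal boards between them — a bookshelf. The first two shelf undersides are at z = 0 and z = 279; with shelf thickness 18, the clear gap is 279 − 0 − 18 = 261 mm.


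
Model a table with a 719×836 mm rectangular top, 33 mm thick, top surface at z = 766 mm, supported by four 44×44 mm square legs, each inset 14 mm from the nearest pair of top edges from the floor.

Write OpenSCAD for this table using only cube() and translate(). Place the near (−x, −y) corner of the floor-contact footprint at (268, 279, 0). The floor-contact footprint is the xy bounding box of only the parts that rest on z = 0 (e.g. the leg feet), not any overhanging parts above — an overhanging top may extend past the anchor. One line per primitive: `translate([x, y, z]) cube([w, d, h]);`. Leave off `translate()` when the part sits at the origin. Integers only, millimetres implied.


translate([254, 265, 733]) cube([719, 836, 33]);
translate([268, 279, 0]) cube([44, 44, 733]);
translate([915, 279, 0]) cube([44, 44, 733]);
translate([268, 1043, 0]) cube([44, 44, 733]);
translate([915, 1043, 0]) cube([44, 44, 733]);


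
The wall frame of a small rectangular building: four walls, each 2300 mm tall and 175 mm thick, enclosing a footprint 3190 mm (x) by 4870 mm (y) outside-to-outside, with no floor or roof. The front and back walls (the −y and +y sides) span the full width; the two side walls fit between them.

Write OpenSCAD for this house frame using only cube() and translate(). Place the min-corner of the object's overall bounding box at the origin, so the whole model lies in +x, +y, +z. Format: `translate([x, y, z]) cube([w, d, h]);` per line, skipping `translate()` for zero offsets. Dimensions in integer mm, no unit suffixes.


cube([3190, 175, 2300]);
translate([0, 4695, 0]) cube([3190, 175, 2300]);
translate([0, 175, 0]) cube([175, 4520, 2300]);
translate([3015, 175, 0]) cube([175, 4520, 2300]);


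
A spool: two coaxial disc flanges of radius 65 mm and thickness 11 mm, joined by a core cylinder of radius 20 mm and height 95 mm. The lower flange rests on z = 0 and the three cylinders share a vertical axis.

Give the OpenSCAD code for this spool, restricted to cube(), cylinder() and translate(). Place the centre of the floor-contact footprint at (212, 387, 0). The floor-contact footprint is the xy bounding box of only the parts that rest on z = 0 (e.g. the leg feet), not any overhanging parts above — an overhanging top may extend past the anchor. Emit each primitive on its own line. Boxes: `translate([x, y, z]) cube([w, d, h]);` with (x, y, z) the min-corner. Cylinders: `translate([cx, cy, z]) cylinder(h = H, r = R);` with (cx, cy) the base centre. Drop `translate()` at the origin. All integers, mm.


translate([212, 387, 0]) cylinder(h = 11, r = 65);
translate([212, 387, 11]) cylinder(h = 95, r = 20);
translate([212, 387, 106]) cylinder(h = 11, r = 65);


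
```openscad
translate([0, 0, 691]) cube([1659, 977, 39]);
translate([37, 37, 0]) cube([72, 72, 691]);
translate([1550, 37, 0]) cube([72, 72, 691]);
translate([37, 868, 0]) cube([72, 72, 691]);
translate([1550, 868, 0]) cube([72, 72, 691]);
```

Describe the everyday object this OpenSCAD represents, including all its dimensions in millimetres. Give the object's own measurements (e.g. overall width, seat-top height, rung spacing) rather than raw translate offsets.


A table: top 1659 mm (x) × 977 mm (y), 39 mm thick, upper face at z = 730 mm, on four 72×72 mm square legs, each inset 37 mm from the nearest pair of top edges from z = 0 to the bottom of the top.


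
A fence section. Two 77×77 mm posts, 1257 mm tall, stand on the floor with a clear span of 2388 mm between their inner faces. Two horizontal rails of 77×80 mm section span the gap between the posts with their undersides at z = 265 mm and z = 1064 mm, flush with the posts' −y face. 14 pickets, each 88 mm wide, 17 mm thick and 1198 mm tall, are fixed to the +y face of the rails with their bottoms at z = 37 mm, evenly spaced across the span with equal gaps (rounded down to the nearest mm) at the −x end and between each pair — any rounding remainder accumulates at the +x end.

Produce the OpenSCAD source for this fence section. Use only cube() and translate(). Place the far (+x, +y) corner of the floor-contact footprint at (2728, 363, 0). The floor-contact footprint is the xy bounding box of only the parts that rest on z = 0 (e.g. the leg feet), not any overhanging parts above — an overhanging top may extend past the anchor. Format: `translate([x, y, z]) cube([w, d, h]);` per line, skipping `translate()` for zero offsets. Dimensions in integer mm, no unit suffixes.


translate([186, 286, 0]) cube([77, 77, 1257]);
translate([2651, 286, 0]) cube([77, 77, 1257]);
translate([263, 286, 265]) cube([2388, 77, 80]);
translate([263, 286, 1064]) cube([2388, 77, 80]);
translate([340, 363, 37]) cube([88, 17, 1198]);
translate([505, 363, 37]) cube([88, 17, 1198]);
translate([670, 363, 37]) cube([88, 17, 1198]);
translate([835, 363, 37]) cube([88, 17, 1198]);
translate([1000, 363, 37]) cube([88, 17, 1198]);
translate([1165, 363, 37]) cube([88, 17, 1198]);
translate([1330, 363, 37]) cube([88, 17, 1198]);
translate([1495, 363, 37]) cube([88, 17, 1198]);
translate([1660, 363, 37]) cube([88, 17, 1198]);
translate([1825, 363, 37]) cube([88, 17, 1198]);
translate([1990, 363, 37]) cube([88, 17, 1198]);
translate([2155, 363, 37]) cube([88, 17, 1198]);
translate([2320, 363, 37]) cube([88, 17, 1198]);
translate([2485, 363, 37]) cube([88, 17, 1198]);


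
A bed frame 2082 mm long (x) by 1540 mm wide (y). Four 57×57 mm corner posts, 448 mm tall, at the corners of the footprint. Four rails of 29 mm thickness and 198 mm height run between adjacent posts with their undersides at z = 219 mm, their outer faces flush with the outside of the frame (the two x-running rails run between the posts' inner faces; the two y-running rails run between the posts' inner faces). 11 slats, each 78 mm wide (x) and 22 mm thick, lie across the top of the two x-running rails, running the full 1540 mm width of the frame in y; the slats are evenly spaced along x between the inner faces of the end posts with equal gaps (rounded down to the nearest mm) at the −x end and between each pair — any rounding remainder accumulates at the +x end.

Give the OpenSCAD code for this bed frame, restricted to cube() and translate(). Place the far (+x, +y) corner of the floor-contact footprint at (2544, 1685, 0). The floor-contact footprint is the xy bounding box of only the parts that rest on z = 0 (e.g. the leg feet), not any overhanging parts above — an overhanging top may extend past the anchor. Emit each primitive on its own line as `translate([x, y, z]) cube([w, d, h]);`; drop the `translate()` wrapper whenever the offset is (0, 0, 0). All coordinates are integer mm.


translate([462, 145, 0]) cube([57, 57, 448]);
translate([462, 1628, 0]) cube([57, 57, 448]);
translate([2487, 145, 0]) cube([57, 57, 448]);
translate([2487, 1628, 0]) cube([57, 57, 448]);
translate([519, 145, 219]) cube([1968, 29, 198]);
translate([519, 1656, 219]) cube([1968, 29, 198]);
translate([462, 202, 219]) cube([29, 1426, 198]);
translate([2515, 202, 219]) cube([29, 1426, 198]);
translate([611, 145, 417]) cube([78, 1540, 22]);
translate([781, 145, 417]) cube([78, 1540, 22]);
translate([951, 145, 417]) cube([78, 1540, 22]);
translate([1121, 145, 417]) cube([78, 1540, 22]);
translate([1291, 145, 417]) cube([78, 1540, 22]);
translate([1461, 145, 417]) cube([78, 1540, 22]);
translate([1631, 145, 417]) cube([78, 1540, 22]);
translate([1801, 145, 417]) cube([78, 1540, 22]);
translate([1971, 145, 417]) cube([78, 1540, 22]);
translate([2141, 145, 417]) cube([78, 1540, 22]);
translate([2311, 145, 417]) cube([78, 1540, 22]);


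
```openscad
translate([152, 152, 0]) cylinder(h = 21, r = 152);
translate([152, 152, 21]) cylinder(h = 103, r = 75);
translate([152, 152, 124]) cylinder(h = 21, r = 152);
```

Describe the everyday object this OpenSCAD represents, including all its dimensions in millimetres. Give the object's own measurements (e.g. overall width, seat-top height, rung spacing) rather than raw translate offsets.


A spool: two coaxial disc flanges of radius 152 mm and thickness 21 mm, joined by a core cylinder of radius 75 mm and height 103 mm. The lower flange rests on z = 0 and the three cylinders share a vertical axis.


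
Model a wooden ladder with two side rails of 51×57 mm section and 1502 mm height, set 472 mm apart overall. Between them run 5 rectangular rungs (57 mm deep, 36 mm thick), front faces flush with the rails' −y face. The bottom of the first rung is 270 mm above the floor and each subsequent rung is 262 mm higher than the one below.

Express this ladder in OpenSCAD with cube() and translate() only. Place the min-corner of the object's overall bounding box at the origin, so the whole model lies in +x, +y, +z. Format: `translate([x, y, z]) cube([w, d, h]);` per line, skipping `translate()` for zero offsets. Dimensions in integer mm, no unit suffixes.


// rung span = 472 - 2*51 = 370
// rung[k] z = 270 + k*262
cube([51, 57, 1502]);
translate([421, 0, 0]) cube([51, 57, 1502]);
translate([51, 0, 270]) cube([370, 57, 36]);
translate([51, 0, 532]) cube([370, 57, 36]);
translate([51, 0, 794]) cube([370, 57, 36]);
translate([51, 0, 1056]) cube([370, 57, 36]);
translate([51, 0, 1318]) cube([370, 57, 36]);


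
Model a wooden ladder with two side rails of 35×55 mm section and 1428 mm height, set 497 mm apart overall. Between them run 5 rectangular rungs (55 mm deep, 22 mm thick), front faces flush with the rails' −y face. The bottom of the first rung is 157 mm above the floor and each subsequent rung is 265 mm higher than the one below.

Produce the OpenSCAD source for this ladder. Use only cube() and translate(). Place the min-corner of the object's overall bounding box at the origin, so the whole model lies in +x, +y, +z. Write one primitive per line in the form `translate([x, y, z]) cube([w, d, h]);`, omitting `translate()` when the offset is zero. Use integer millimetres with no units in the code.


cube([35, 55, 1428]);
translate([462, 0, 0]) cube([35, 55, 1428]);
translate([35, 0, 157]) cube([427, 55, 22]);
translate([35, 0, 422]) cube([427, 55, 22]);
translate([35, 0, 687]) cube([427, 55, 22]);
translate([35, 0, 952]) cube([427, 55, 22]);
translate([35, 0, 1217]) cube([427, 55, 22]);


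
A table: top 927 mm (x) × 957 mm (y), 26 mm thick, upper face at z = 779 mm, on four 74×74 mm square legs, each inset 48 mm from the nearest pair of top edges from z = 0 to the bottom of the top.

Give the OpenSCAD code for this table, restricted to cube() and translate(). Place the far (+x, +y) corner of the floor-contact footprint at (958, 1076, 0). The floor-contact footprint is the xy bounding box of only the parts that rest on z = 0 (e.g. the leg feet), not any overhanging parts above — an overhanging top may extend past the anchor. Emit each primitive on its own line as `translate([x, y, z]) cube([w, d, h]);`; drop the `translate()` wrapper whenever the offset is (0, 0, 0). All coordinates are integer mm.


translate([79, 167, 753]) cube([927, 957, 26]);
translate([127, 215, 0]) cube([74, 74, 753]);
translate([884, 215, 0]) cube([74, 74, 753]);
translate([127, 1002, 0]) cube([74, 74, 753]);
translate([884, 1002, 0]) cube([74, 74, 753]);


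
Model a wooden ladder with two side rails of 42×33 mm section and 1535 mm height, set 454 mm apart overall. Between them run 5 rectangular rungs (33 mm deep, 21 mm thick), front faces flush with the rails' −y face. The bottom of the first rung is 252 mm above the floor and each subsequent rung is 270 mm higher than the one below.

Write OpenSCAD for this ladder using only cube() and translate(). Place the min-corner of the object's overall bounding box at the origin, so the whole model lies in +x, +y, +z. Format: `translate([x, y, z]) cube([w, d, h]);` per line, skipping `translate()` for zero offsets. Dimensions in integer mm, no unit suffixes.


cube([42, 33, 1535]);
translate([412, 0, 0]) cube([42, 33, 1535]);
translate([42, 0, 252]) cube([370, 33, 21]);
translate([42, 0, 522]) cube([370, 33, 21]);
translate([42, 0, 792]) cube([370, 33, 21]);
translate([42, 0, 1062]) cube([370, 33, 21]);
translate([42, 0, 1332]) cube([370, 33, 21]);


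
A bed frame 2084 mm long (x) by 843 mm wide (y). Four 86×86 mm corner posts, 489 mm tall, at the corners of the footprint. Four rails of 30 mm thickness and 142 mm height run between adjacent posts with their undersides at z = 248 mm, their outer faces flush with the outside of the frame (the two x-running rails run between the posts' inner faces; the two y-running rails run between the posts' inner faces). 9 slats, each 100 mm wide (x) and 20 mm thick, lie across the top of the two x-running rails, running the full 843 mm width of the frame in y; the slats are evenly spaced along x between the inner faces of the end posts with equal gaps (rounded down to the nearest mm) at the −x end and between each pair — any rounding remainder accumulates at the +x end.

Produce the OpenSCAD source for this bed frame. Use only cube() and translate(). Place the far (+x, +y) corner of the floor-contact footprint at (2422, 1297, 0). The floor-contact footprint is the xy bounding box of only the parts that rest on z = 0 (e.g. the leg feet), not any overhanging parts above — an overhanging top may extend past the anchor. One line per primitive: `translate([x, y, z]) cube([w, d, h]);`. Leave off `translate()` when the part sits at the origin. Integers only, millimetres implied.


translate([338, 454, 0]) cube([86, 86, 489]);
translate([338, 1211, 0]) cube([86, 86, 489]);
translate([2336, 454, 0]) cube([86, 86, 489]);
translate([2336, 1211, 0]) cube([86, 86, 489]);
translate([424, 454, 248]) cube([1912, 30, 142]);
translate([424, 1267, 248]) cube([1912, 30, 142]);
translate([338, 540, 248]) cube([30, 671, 142]);
translate([2392, 540, 248]) cube([30, 671, 142]);
translate([525, 454, 390]) cube([100, 843, 20]);
translate([726, 454, 390]) cube([100, 843, 20]);
translate([927, 454, 390]) cube([100, 843, 20]);
translate([1128, 454, 390]) cube([100, 843, 20]);
translate([1329, 454, 390]) cube([100, 843, 20]);
translate([1530, 454, 390]) cube([100, 843, 20]);
translate([1731, 454, 390]) cube([100, 843, 20]);
translate([1932, 454, 390]) cube([100, 843, 20]);
translate([2133, 454, 390]) cube([100, 843, 20]);


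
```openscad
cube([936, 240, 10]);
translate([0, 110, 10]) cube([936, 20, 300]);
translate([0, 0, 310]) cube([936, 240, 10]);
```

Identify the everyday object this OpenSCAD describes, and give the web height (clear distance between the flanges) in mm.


An I-beam. The web height is 300 mm.

Two wide flanges with a thin centred web — an I-beam. Overall 320 mm minus two 10 mm flanges gives a web of 320 − 2·10 = 300 mm.


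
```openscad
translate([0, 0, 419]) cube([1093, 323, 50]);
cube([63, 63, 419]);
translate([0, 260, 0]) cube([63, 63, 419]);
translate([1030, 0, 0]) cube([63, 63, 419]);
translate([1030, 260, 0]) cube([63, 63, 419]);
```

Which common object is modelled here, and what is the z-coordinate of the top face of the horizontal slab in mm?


A bench. The seat-top height is 469 mm.

A long slab on four corner posts — a bench. The slab sits at z = 419 with thickness 50, so the top is 419 + 50 = 469 mm.


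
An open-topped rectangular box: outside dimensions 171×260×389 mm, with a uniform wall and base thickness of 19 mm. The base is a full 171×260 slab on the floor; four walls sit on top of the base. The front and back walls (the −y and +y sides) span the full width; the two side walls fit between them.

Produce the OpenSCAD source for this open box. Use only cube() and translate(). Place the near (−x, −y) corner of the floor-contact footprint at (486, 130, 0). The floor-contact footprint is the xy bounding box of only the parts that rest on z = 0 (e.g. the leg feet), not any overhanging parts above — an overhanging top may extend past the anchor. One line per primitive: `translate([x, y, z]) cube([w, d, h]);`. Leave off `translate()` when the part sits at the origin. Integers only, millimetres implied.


translate([486, 130, 0]) cube([171, 260, 19]);
translate([486, 130, 19]) cube([171, 19, 370]);
translate([486, 371, 19]) cube([171, 19, 370]);
translate([486, 149, 19]) cube([19, 222, 370]);
translate([638, 149, 19]) cube([19, 222, 370]);


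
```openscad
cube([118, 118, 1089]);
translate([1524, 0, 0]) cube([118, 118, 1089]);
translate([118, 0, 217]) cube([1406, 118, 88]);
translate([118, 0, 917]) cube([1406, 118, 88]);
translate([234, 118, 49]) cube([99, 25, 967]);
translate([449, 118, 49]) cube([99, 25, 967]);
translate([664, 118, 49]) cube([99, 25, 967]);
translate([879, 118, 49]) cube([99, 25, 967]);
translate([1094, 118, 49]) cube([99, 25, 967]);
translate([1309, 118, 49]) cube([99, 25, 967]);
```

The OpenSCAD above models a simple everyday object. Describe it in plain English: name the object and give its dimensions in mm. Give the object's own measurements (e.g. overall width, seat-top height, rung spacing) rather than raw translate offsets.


A fence section. Two 118×118 mm posts, 1089 mm tall, stand on the floor with a clear span of 1406 mm between their inner faces. Two horizontal rails of 118×88 mm section span the gap between the posts with their undersides at z = 217 mm and z = 917 mm, flush with the posts' −y face. 6 pickets, each 99 mm wide, 25 mm thick and 967 mm tall, are fixed to the +y face of the rails with their bottoms at z = 49 mm, spaced across the span with a 116 mm gap after the −x post and between neighbouring pickets and before the +x post.


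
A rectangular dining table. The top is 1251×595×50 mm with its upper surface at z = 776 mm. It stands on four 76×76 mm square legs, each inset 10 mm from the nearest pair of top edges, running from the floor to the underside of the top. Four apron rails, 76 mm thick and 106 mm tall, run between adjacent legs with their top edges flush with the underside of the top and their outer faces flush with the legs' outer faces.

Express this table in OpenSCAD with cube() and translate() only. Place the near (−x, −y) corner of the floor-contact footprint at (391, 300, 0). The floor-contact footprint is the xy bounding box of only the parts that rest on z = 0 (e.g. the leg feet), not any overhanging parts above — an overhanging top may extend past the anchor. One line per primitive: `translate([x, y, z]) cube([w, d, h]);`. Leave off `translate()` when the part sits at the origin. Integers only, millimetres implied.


translate([381, 290, 726]) cube([1251, 595, 50]);
translate([391, 300, 0]) cube([76, 76, 726]);
translate([1546, 300, 0]) cube([76, 76, 726]);
translate([391, 799, 0]) cube([76, 76, 726]);
translate([1546, 799, 0]) cube([76, 76, 726]);
translate([467, 300, 620]) cube([1079, 76, 106]);
translate([467, 799, 620]) cube([1079, 76, 106]);
translate([391, 376, 620]) cube([76, 423, 106]);
translate([1546, 376, 620]) cube([76, 423, 106]);


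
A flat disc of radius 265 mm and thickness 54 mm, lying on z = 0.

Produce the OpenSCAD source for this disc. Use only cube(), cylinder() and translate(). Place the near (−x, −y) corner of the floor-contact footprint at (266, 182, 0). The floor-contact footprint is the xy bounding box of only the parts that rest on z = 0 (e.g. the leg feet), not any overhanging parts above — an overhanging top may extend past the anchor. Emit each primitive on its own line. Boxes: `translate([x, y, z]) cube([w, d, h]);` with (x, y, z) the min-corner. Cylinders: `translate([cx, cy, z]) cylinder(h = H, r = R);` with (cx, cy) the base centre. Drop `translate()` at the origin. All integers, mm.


translate([531, 447, 0]) cylinder(h = 54, r = 265);


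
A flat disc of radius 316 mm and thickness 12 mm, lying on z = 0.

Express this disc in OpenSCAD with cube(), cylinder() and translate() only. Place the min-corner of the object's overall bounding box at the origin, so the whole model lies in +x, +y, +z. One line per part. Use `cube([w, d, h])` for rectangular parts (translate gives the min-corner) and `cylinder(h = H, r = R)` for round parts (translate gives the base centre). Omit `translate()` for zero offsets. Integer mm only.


translate([316, 316, 0]) cylinder(h = 12, r = 316);


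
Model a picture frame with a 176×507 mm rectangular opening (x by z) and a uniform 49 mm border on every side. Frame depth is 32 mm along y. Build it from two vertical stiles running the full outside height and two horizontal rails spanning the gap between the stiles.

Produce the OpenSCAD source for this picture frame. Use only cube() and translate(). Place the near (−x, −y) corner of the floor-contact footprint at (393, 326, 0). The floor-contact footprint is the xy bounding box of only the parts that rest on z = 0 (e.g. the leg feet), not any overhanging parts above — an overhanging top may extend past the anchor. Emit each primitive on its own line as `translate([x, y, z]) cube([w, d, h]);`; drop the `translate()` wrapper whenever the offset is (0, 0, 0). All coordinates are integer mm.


translate([393, 326, 0]) cube([49, 32, 605]);
translate([618, 326, 0]) cube([49, 32, 605]);
translate([442, 326, 0]) cube([176, 32, 49]);
translate([442, 326, 556]) cube([176, 32, 49]);


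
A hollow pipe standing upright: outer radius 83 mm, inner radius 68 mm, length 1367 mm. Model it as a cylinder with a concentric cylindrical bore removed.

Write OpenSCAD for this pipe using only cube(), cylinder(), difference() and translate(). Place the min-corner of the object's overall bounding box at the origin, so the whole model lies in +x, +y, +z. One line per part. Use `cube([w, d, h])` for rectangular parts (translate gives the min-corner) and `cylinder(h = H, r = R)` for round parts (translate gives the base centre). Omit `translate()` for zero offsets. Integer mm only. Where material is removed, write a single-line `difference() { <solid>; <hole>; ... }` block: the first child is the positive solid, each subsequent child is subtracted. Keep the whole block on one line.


difference() { translate([83, 83, 0]) cylinder(h = 1367, r = 83); translate([83, 83, 0]) cylinder(h = 1367, r = 68); }


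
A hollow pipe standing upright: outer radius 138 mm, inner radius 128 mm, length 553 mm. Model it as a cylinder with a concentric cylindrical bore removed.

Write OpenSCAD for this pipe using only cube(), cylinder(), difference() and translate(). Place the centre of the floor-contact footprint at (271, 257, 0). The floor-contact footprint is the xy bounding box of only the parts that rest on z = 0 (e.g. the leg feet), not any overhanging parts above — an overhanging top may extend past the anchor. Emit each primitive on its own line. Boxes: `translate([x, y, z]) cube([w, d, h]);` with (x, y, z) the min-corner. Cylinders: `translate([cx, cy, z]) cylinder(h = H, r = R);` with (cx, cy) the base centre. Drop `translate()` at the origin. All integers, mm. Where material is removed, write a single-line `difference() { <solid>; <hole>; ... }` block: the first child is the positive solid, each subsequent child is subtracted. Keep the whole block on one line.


difference() { translate([271, 257, 0]) cylinder(h = 553, r = 138); translate([271, 257, 0]) cylinder(h = 553, r = 128); }


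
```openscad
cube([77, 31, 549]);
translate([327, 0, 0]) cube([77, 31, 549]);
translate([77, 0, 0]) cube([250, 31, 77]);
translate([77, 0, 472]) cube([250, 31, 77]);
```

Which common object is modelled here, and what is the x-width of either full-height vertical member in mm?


A picture frame. The border width is 77 mm.

Four thin pieces enclosing a rectangular opening — a picture frame. The two full-height stiles are 549 mm tall; the top rail sits at z = 472 and is 77 mm tall, so the border above the opening is 549 − 472 = 77 mm, matching the stile x-width.


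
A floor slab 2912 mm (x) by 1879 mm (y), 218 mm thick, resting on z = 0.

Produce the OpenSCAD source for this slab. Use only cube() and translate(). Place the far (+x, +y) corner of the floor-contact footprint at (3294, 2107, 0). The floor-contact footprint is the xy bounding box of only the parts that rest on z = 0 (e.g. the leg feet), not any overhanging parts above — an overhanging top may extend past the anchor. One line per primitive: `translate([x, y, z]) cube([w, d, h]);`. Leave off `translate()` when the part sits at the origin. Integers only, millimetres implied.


translate([382, 228, 0]) cube([2912, 1879, 218]);


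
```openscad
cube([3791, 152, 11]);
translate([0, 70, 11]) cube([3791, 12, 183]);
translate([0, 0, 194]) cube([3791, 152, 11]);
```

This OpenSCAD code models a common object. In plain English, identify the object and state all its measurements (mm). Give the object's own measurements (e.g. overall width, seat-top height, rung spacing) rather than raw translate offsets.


An I-beam lying along x, 3791 mm long. Overall section height 205 mm. Two flanges 152 mm wide (y) and 11 mm thick, one on the floor and one at the top; a web 12 mm thick runs between them, centred on the flange width.


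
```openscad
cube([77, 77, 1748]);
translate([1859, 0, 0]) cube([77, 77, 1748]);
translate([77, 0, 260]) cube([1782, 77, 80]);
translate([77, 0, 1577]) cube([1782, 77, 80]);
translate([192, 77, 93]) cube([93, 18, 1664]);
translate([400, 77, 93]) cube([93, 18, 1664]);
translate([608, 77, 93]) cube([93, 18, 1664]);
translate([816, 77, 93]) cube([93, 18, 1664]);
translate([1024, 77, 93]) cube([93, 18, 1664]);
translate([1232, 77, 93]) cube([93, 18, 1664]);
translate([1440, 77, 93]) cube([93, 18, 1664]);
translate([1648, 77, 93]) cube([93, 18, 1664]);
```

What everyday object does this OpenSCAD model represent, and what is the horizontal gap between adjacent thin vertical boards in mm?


A fence section. The picket gap is 115 mm.

Two posts, two rails, 8 pickets — a fence section. Span 1782 mm holds 8 pickets of 93 mm with 9 equal gaps: ⌊(1782 − 8·93) / 9⌋ = 115 mm.


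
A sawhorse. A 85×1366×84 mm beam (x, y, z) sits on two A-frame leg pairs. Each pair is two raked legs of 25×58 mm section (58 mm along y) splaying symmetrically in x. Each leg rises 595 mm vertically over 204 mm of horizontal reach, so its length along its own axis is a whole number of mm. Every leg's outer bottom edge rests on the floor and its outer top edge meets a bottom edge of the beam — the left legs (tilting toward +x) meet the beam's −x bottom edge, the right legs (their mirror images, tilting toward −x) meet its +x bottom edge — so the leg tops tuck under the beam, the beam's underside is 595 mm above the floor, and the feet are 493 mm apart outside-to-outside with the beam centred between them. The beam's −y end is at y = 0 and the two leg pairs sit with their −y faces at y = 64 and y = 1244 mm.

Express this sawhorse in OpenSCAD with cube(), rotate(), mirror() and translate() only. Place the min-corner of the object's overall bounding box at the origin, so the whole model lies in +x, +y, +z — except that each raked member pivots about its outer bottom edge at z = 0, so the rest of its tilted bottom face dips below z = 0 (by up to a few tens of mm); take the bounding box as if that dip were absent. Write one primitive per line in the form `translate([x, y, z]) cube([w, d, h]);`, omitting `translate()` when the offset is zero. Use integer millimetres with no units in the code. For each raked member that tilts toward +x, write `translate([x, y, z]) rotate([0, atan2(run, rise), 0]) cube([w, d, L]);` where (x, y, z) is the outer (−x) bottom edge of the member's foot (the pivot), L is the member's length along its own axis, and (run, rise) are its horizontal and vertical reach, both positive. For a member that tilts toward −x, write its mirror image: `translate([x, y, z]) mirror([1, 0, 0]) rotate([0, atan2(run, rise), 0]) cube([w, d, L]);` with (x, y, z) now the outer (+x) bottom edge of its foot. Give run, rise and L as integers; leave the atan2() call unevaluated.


translate([204, 0, 595]) cube([85, 1366, 84]);
translate([0, 64, 0]) rotate([0, atan2(204, 595), 0]) cube([25, 58, 629]);
translate([493, 64, 0]) mirror([1, 0, 0]) rotate([0, atan2(204, 595), 0]) cube([25, 58, 629]);
translate([0, 1244, 0]) rotate([0, atan2(204, 595), 0]) cube([25, 58, 629]);
translate([493, 1244, 0]) mirror([1, 0, 0]) rotate([0, atan2(204, 595), 0]) cube([25, 58, 629]);


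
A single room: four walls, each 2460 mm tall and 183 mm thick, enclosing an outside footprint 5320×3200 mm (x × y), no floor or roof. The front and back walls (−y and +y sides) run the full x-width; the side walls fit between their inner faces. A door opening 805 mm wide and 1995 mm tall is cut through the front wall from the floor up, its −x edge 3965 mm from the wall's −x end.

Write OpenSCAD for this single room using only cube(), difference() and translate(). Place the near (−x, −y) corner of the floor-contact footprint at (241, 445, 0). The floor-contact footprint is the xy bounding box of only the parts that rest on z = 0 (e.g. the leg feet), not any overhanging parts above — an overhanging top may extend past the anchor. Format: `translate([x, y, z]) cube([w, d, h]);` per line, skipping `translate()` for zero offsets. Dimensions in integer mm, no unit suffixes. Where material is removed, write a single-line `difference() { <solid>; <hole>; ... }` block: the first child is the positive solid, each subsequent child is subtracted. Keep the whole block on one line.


difference() { translate([241, 445, 0]) cube([5320, 183, 2460]); translate([4206, 445, 0]) cube([805, 183, 1995]); }
translate([241, 3462, 0]) cube([5320, 183, 2460]);
translate([241, 628, 0]) cube([183, 2834, 2460]);
translate([5378, 628, 0]) cube([183, 2834, 2460]);


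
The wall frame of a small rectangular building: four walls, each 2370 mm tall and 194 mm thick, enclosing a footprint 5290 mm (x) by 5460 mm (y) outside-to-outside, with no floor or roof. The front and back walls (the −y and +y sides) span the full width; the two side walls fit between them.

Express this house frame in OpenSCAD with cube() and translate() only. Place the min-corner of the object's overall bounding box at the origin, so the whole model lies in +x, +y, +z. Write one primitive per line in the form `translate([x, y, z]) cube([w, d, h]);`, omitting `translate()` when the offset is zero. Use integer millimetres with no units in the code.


cube([5290, 194, 2370]);
translate([0, 5266, 0]) cube([5290, 194, 2370]);
translate([0, 194, 0]) cube([194, 5072, 2370]);
translate([5096, 194, 0]) cube([194, 5072, 2370]);


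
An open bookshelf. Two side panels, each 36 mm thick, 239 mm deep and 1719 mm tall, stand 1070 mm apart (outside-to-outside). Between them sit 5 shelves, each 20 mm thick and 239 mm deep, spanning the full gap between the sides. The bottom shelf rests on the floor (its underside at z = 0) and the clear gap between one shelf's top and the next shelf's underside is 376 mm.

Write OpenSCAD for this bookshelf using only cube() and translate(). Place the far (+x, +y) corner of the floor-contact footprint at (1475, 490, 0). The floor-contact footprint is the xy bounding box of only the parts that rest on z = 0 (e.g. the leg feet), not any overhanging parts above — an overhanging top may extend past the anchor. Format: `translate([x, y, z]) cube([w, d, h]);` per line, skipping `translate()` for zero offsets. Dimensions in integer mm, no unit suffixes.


translate([405, 251, 0]) cube([36, 239, 1719]);
translate([1439, 251, 0]) cube([36, 239, 1719]);
translate([441, 251, 0]) cube([998, 239, 20]);
translate([441, 251, 396]) cube([998, 239, 20]);
translate([441, 251, 792]) cube([998, 239, 20]);
translate([441, 251, 1188]) cube([998, 239, 20]);
translate([441, 251, 1584]) cube([998, 239, 20]);


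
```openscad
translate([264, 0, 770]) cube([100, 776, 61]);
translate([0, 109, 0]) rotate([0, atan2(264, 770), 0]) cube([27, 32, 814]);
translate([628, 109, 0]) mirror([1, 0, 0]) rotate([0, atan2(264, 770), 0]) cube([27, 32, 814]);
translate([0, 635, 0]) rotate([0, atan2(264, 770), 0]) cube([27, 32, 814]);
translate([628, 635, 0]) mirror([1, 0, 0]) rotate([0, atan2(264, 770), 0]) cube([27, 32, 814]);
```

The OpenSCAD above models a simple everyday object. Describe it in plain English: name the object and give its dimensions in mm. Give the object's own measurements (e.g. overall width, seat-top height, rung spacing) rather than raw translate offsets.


A sawhorse. A 100×776×61 mm beam (x, y, z) sits on two A-frame leg pairs. Each pair is two raked legs of 27×32 mm section (32 mm along y) splaying symmetrically in x. Each leg rises 770 mm vertically over 264 mm of horizontal reach and is 814 mm long along its own axis. Every leg's outer bottom edge rests on the floor and its outer top edge meets a bottom edge of the beam — the left legs (tilting toward +x) meet the beam's −x bottom edge, the right legs (their mirror images, tilting toward −x) meet its +x bottom edge — so the leg tops tuck under the beam, the beam's underside is 770 mm above the floor, and the feet are 628 mm apart outside-to-outside with the beam centred between them. The two leg pairs are set in 109 mm from either end of the beam.


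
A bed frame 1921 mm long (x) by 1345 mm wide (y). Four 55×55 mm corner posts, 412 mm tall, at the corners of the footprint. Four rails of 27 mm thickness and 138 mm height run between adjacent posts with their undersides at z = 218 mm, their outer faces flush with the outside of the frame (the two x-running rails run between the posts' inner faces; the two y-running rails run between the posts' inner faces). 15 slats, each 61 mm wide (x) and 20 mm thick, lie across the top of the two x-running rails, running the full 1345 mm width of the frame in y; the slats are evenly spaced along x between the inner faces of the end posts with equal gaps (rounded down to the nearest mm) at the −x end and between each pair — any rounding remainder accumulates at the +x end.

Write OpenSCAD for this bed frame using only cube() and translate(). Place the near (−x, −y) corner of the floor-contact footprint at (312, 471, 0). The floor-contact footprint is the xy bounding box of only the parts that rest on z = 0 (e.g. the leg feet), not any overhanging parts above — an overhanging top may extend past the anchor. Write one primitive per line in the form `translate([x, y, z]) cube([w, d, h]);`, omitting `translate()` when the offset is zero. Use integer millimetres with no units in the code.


// slat z = rail_z + rail_h = 218 + 138 = 356
// slat gap = ⌊(1811 − 15·61) / 16⌋ = 56
translate([312, 471, 0]) cube([55, 55, 412]);
translate([312, 1761, 0]) cube([55, 55, 412]);
translate([2178, 471, 0]) cube([55, 55, 412]);
translate([2178, 1761, 0]) cube([55, 55, 412]);
translate([367, 471, 218]) cube([1811, 27, 138]);
translate([367, 1789, 218]) cube([1811, 27, 138]);
translate([312, 526, 218]) cube([27, 1235, 138]);
translate([2206, 526, 218]) cube([27, 1235, 138]);
translate([423, 471, 356]) cube([61, 1345, 20]);
translate([540, 471, 356]) cube([61, 1345, 20]);
translate([657, 471, 356]) cube([61, 1345, 20]);
translate([774, 471, 356]) cube([61, 1345, 20]);
translate([891, 471, 356]) cube([61, 1345, 20]);
translate([1008, 471, 356]) cube([61, 1345, 20]);
translate([1125, 471, 356]) cube([61, 1345, 20]);
translate([1242, 471, 356]) cube([61, 1345, 20]);
translate([1359, 471, 356]) cube([61, 1345, 20]);
translate([1476, 471, 356]) cube([61, 1345, 20]);
translate([1593, 471, 356]) cube([61, 1345, 20]);
translate([1710, 471, 356]) cube([61, 1345, 20]);
translate([1827, 471, 356]) cube([61, 1345, 20]);
translate([1944, 471, 356]) cube([61, 1345, 20]);
translate([2061, 471, 356]) cube([61, 1345, 20]);
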